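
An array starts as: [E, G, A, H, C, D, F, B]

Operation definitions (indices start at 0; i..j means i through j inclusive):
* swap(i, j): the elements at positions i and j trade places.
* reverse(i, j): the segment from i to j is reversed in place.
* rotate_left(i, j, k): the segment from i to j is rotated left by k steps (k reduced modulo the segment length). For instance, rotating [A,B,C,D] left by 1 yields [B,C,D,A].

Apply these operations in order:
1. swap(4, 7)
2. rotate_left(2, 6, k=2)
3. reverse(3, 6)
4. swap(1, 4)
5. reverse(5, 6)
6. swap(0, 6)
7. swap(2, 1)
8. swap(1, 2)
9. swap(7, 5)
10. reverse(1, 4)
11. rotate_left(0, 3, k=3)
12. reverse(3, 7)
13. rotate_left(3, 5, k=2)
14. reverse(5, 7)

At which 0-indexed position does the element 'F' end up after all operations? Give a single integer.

Answer: 1

Derivation:
After 1 (swap(4, 7)): [E, G, A, H, B, D, F, C]
After 2 (rotate_left(2, 6, k=2)): [E, G, B, D, F, A, H, C]
After 3 (reverse(3, 6)): [E, G, B, H, A, F, D, C]
After 4 (swap(1, 4)): [E, A, B, H, G, F, D, C]
After 5 (reverse(5, 6)): [E, A, B, H, G, D, F, C]
After 6 (swap(0, 6)): [F, A, B, H, G, D, E, C]
After 7 (swap(2, 1)): [F, B, A, H, G, D, E, C]
After 8 (swap(1, 2)): [F, A, B, H, G, D, E, C]
After 9 (swap(7, 5)): [F, A, B, H, G, C, E, D]
After 10 (reverse(1, 4)): [F, G, H, B, A, C, E, D]
After 11 (rotate_left(0, 3, k=3)): [B, F, G, H, A, C, E, D]
After 12 (reverse(3, 7)): [B, F, G, D, E, C, A, H]
After 13 (rotate_left(3, 5, k=2)): [B, F, G, C, D, E, A, H]
After 14 (reverse(5, 7)): [B, F, G, C, D, H, A, E]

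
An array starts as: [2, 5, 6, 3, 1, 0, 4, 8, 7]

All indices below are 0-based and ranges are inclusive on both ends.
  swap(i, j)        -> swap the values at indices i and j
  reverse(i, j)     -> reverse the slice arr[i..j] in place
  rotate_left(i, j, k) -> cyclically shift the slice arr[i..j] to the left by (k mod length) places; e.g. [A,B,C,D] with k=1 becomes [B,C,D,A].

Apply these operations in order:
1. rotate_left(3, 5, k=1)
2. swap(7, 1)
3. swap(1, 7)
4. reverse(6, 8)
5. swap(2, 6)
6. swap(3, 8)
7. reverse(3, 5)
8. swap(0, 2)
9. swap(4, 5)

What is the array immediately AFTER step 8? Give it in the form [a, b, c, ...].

Answer: [7, 5, 2, 3, 0, 4, 6, 8, 1]

Derivation:
After 1 (rotate_left(3, 5, k=1)): [2, 5, 6, 1, 0, 3, 4, 8, 7]
After 2 (swap(7, 1)): [2, 8, 6, 1, 0, 3, 4, 5, 7]
After 3 (swap(1, 7)): [2, 5, 6, 1, 0, 3, 4, 8, 7]
After 4 (reverse(6, 8)): [2, 5, 6, 1, 0, 3, 7, 8, 4]
After 5 (swap(2, 6)): [2, 5, 7, 1, 0, 3, 6, 8, 4]
After 6 (swap(3, 8)): [2, 5, 7, 4, 0, 3, 6, 8, 1]
After 7 (reverse(3, 5)): [2, 5, 7, 3, 0, 4, 6, 8, 1]
After 8 (swap(0, 2)): [7, 5, 2, 3, 0, 4, 6, 8, 1]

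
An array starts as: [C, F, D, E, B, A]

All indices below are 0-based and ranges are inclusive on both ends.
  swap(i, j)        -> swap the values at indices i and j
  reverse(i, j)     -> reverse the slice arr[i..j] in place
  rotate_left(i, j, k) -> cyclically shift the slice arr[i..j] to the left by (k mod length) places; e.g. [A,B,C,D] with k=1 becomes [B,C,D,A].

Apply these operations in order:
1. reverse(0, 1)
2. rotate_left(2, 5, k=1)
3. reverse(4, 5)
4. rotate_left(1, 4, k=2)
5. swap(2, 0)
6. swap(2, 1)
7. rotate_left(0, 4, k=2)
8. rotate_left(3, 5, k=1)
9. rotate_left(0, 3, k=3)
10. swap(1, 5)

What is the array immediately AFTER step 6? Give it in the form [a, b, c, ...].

Answer: [D, F, B, C, E, A]

Derivation:
After 1 (reverse(0, 1)): [F, C, D, E, B, A]
After 2 (rotate_left(2, 5, k=1)): [F, C, E, B, A, D]
After 3 (reverse(4, 5)): [F, C, E, B, D, A]
After 4 (rotate_left(1, 4, k=2)): [F, B, D, C, E, A]
After 5 (swap(2, 0)): [D, B, F, C, E, A]
After 6 (swap(2, 1)): [D, F, B, C, E, A]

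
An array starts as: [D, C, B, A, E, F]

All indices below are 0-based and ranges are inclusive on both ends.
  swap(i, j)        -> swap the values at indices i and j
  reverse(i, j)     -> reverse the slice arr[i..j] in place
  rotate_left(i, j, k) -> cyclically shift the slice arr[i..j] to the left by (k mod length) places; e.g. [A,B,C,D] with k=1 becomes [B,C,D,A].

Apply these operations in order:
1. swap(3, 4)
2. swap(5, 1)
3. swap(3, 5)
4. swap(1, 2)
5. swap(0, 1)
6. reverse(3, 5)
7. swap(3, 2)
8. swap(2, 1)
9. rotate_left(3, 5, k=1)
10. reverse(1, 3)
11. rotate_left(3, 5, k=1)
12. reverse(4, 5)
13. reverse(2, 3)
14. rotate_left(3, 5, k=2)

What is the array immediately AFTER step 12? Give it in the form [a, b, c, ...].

Answer: [B, A, D, C, E, F]

Derivation:
After 1 (swap(3, 4)): [D, C, B, E, A, F]
After 2 (swap(5, 1)): [D, F, B, E, A, C]
After 3 (swap(3, 5)): [D, F, B, C, A, E]
After 4 (swap(1, 2)): [D, B, F, C, A, E]
After 5 (swap(0, 1)): [B, D, F, C, A, E]
After 6 (reverse(3, 5)): [B, D, F, E, A, C]
After 7 (swap(3, 2)): [B, D, E, F, A, C]
After 8 (swap(2, 1)): [B, E, D, F, A, C]
After 9 (rotate_left(3, 5, k=1)): [B, E, D, A, C, F]
After 10 (reverse(1, 3)): [B, A, D, E, C, F]
After 11 (rotate_left(3, 5, k=1)): [B, A, D, C, F, E]
After 12 (reverse(4, 5)): [B, A, D, C, E, F]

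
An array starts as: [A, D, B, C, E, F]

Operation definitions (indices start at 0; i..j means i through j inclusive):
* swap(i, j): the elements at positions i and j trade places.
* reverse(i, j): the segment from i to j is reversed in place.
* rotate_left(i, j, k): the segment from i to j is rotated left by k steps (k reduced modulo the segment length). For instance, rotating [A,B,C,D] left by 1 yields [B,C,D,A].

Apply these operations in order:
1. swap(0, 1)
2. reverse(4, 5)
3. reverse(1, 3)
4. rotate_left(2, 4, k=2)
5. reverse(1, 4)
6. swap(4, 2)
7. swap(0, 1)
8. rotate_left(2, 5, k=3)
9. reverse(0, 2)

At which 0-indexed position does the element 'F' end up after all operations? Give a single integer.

Answer: 4

Derivation:
After 1 (swap(0, 1)): [D, A, B, C, E, F]
After 2 (reverse(4, 5)): [D, A, B, C, F, E]
After 3 (reverse(1, 3)): [D, C, B, A, F, E]
After 4 (rotate_left(2, 4, k=2)): [D, C, F, B, A, E]
After 5 (reverse(1, 4)): [D, A, B, F, C, E]
After 6 (swap(4, 2)): [D, A, C, F, B, E]
After 7 (swap(0, 1)): [A, D, C, F, B, E]
After 8 (rotate_left(2, 5, k=3)): [A, D, E, C, F, B]
After 9 (reverse(0, 2)): [E, D, A, C, F, B]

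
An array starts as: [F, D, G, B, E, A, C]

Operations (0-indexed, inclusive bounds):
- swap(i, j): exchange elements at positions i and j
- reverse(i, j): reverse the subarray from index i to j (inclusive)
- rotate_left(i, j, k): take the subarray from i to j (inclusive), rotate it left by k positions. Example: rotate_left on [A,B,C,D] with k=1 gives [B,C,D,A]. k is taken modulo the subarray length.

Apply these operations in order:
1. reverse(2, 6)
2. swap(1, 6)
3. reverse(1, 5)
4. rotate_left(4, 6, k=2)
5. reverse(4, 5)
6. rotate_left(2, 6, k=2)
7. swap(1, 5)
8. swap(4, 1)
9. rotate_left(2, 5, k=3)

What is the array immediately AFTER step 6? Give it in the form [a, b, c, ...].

After 1 (reverse(2, 6)): [F, D, C, A, E, B, G]
After 2 (swap(1, 6)): [F, G, C, A, E, B, D]
After 3 (reverse(1, 5)): [F, B, E, A, C, G, D]
After 4 (rotate_left(4, 6, k=2)): [F, B, E, A, D, C, G]
After 5 (reverse(4, 5)): [F, B, E, A, C, D, G]
After 6 (rotate_left(2, 6, k=2)): [F, B, C, D, G, E, A]

Answer: [F, B, C, D, G, E, A]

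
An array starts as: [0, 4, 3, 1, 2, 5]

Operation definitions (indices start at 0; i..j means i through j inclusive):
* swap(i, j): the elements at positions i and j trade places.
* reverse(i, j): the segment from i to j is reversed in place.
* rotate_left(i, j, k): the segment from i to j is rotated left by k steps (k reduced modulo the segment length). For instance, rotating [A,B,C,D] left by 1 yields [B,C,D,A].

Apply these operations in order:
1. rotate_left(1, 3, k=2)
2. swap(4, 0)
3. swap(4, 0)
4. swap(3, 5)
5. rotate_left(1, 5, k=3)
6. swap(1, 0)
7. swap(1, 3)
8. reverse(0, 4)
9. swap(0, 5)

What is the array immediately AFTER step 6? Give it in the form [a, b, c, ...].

Answer: [2, 0, 3, 1, 4, 5]

Derivation:
After 1 (rotate_left(1, 3, k=2)): [0, 1, 4, 3, 2, 5]
After 2 (swap(4, 0)): [2, 1, 4, 3, 0, 5]
After 3 (swap(4, 0)): [0, 1, 4, 3, 2, 5]
After 4 (swap(3, 5)): [0, 1, 4, 5, 2, 3]
After 5 (rotate_left(1, 5, k=3)): [0, 2, 3, 1, 4, 5]
After 6 (swap(1, 0)): [2, 0, 3, 1, 4, 5]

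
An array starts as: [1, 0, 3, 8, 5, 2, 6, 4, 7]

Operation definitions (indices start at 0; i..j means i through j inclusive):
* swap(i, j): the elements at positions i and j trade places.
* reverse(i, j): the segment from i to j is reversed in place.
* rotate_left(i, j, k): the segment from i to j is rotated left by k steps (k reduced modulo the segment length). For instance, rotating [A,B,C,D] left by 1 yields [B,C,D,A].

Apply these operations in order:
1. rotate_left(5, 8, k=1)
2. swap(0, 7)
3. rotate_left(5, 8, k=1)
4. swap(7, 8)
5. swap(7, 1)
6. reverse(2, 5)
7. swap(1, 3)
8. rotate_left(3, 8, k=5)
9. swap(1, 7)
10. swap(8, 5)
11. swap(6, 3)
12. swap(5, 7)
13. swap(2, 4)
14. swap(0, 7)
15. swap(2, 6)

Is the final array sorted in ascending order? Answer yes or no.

Answer: yes

Derivation:
After 1 (rotate_left(5, 8, k=1)): [1, 0, 3, 8, 5, 6, 4, 7, 2]
After 2 (swap(0, 7)): [7, 0, 3, 8, 5, 6, 4, 1, 2]
After 3 (rotate_left(5, 8, k=1)): [7, 0, 3, 8, 5, 4, 1, 2, 6]
After 4 (swap(7, 8)): [7, 0, 3, 8, 5, 4, 1, 6, 2]
After 5 (swap(7, 1)): [7, 6, 3, 8, 5, 4, 1, 0, 2]
After 6 (reverse(2, 5)): [7, 6, 4, 5, 8, 3, 1, 0, 2]
After 7 (swap(1, 3)): [7, 5, 4, 6, 8, 3, 1, 0, 2]
After 8 (rotate_left(3, 8, k=5)): [7, 5, 4, 2, 6, 8, 3, 1, 0]
After 9 (swap(1, 7)): [7, 1, 4, 2, 6, 8, 3, 5, 0]
After 10 (swap(8, 5)): [7, 1, 4, 2, 6, 0, 3, 5, 8]
After 11 (swap(6, 3)): [7, 1, 4, 3, 6, 0, 2, 5, 8]
After 12 (swap(5, 7)): [7, 1, 4, 3, 6, 5, 2, 0, 8]
After 13 (swap(2, 4)): [7, 1, 6, 3, 4, 5, 2, 0, 8]
After 14 (swap(0, 7)): [0, 1, 6, 3, 4, 5, 2, 7, 8]
After 15 (swap(2, 6)): [0, 1, 2, 3, 4, 5, 6, 7, 8]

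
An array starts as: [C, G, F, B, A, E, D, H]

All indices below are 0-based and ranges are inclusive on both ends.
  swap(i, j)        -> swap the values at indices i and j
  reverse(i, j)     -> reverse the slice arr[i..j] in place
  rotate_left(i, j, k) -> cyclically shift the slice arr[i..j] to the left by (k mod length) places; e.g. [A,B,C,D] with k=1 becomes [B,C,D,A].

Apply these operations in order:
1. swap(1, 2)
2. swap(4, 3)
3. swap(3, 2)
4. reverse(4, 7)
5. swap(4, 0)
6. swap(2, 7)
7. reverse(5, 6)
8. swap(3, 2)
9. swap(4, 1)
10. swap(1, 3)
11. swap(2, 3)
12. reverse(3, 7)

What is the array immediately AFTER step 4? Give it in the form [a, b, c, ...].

After 1 (swap(1, 2)): [C, F, G, B, A, E, D, H]
After 2 (swap(4, 3)): [C, F, G, A, B, E, D, H]
After 3 (swap(3, 2)): [C, F, A, G, B, E, D, H]
After 4 (reverse(4, 7)): [C, F, A, G, H, D, E, B]

Answer: [C, F, A, G, H, D, E, B]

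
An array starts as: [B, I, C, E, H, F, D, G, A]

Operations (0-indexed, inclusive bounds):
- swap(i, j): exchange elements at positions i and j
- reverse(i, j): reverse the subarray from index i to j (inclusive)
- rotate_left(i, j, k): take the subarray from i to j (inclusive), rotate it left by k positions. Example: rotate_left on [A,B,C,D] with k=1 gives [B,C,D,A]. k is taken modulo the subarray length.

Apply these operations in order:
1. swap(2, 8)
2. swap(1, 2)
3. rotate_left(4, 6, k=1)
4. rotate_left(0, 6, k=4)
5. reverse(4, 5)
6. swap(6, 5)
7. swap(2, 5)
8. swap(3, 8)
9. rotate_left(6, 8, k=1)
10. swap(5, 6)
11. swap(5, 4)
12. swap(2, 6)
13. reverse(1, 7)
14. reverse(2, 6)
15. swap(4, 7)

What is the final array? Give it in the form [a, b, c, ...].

After 1 (swap(2, 8)): [B, I, A, E, H, F, D, G, C]
After 2 (swap(1, 2)): [B, A, I, E, H, F, D, G, C]
After 3 (rotate_left(4, 6, k=1)): [B, A, I, E, F, D, H, G, C]
After 4 (rotate_left(0, 6, k=4)): [F, D, H, B, A, I, E, G, C]
After 5 (reverse(4, 5)): [F, D, H, B, I, A, E, G, C]
After 6 (swap(6, 5)): [F, D, H, B, I, E, A, G, C]
After 7 (swap(2, 5)): [F, D, E, B, I, H, A, G, C]
After 8 (swap(3, 8)): [F, D, E, C, I, H, A, G, B]
After 9 (rotate_left(6, 8, k=1)): [F, D, E, C, I, H, G, B, A]
After 10 (swap(5, 6)): [F, D, E, C, I, G, H, B, A]
After 11 (swap(5, 4)): [F, D, E, C, G, I, H, B, A]
After 12 (swap(2, 6)): [F, D, H, C, G, I, E, B, A]
After 13 (reverse(1, 7)): [F, B, E, I, G, C, H, D, A]
After 14 (reverse(2, 6)): [F, B, H, C, G, I, E, D, A]
After 15 (swap(4, 7)): [F, B, H, C, D, I, E, G, A]

Answer: [F, B, H, C, D, I, E, G, A]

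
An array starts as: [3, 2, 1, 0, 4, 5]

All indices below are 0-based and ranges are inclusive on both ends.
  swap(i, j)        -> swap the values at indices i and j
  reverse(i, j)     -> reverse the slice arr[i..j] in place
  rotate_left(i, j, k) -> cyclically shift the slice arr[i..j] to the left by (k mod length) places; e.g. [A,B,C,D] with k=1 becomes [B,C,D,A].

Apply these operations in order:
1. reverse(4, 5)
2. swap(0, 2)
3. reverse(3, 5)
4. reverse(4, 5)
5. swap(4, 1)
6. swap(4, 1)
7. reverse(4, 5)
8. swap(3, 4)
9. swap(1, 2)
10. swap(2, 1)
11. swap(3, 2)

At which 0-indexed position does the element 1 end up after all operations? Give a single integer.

Answer: 0

Derivation:
After 1 (reverse(4, 5)): [3, 2, 1, 0, 5, 4]
After 2 (swap(0, 2)): [1, 2, 3, 0, 5, 4]
After 3 (reverse(3, 5)): [1, 2, 3, 4, 5, 0]
After 4 (reverse(4, 5)): [1, 2, 3, 4, 0, 5]
After 5 (swap(4, 1)): [1, 0, 3, 4, 2, 5]
After 6 (swap(4, 1)): [1, 2, 3, 4, 0, 5]
After 7 (reverse(4, 5)): [1, 2, 3, 4, 5, 0]
After 8 (swap(3, 4)): [1, 2, 3, 5, 4, 0]
After 9 (swap(1, 2)): [1, 3, 2, 5, 4, 0]
After 10 (swap(2, 1)): [1, 2, 3, 5, 4, 0]
After 11 (swap(3, 2)): [1, 2, 5, 3, 4, 0]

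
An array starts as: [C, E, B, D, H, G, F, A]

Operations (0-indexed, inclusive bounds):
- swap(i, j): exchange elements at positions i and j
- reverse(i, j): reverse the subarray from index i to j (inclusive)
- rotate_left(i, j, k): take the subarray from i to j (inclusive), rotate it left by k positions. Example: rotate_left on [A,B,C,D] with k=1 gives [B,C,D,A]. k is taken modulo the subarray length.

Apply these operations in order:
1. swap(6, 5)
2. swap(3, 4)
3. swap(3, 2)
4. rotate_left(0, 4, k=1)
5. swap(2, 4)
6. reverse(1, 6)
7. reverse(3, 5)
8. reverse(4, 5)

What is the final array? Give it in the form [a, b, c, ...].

Answer: [E, G, F, C, B, D, H, A]

Derivation:
After 1 (swap(6, 5)): [C, E, B, D, H, F, G, A]
After 2 (swap(3, 4)): [C, E, B, H, D, F, G, A]
After 3 (swap(3, 2)): [C, E, H, B, D, F, G, A]
After 4 (rotate_left(0, 4, k=1)): [E, H, B, D, C, F, G, A]
After 5 (swap(2, 4)): [E, H, C, D, B, F, G, A]
After 6 (reverse(1, 6)): [E, G, F, B, D, C, H, A]
After 7 (reverse(3, 5)): [E, G, F, C, D, B, H, A]
After 8 (reverse(4, 5)): [E, G, F, C, B, D, H, A]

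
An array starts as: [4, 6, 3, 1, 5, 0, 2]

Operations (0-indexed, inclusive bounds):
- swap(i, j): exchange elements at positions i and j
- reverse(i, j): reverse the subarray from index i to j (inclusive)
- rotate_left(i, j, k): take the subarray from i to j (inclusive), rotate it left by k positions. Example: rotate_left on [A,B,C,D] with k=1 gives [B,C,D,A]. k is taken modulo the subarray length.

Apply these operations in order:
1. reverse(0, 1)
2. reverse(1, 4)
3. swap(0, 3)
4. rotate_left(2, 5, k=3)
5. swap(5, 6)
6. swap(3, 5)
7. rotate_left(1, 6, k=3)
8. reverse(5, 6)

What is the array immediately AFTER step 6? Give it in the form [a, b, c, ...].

Answer: [3, 5, 0, 2, 6, 1, 4]

Derivation:
After 1 (reverse(0, 1)): [6, 4, 3, 1, 5, 0, 2]
After 2 (reverse(1, 4)): [6, 5, 1, 3, 4, 0, 2]
After 3 (swap(0, 3)): [3, 5, 1, 6, 4, 0, 2]
After 4 (rotate_left(2, 5, k=3)): [3, 5, 0, 1, 6, 4, 2]
After 5 (swap(5, 6)): [3, 5, 0, 1, 6, 2, 4]
After 6 (swap(3, 5)): [3, 5, 0, 2, 6, 1, 4]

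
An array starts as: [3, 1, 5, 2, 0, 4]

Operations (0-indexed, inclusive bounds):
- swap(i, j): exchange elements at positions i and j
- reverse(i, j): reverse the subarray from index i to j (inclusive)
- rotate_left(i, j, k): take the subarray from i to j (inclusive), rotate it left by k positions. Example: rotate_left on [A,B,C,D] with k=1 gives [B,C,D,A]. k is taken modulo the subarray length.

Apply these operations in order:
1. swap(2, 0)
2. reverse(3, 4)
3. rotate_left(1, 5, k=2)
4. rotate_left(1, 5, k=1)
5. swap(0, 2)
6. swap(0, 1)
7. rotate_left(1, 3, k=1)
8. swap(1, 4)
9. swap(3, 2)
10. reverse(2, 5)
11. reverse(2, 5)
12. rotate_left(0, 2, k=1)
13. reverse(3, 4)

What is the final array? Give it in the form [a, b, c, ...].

After 1 (swap(2, 0)): [5, 1, 3, 2, 0, 4]
After 2 (reverse(3, 4)): [5, 1, 3, 0, 2, 4]
After 3 (rotate_left(1, 5, k=2)): [5, 0, 2, 4, 1, 3]
After 4 (rotate_left(1, 5, k=1)): [5, 2, 4, 1, 3, 0]
After 5 (swap(0, 2)): [4, 2, 5, 1, 3, 0]
After 6 (swap(0, 1)): [2, 4, 5, 1, 3, 0]
After 7 (rotate_left(1, 3, k=1)): [2, 5, 1, 4, 3, 0]
After 8 (swap(1, 4)): [2, 3, 1, 4, 5, 0]
After 9 (swap(3, 2)): [2, 3, 4, 1, 5, 0]
After 10 (reverse(2, 5)): [2, 3, 0, 5, 1, 4]
After 11 (reverse(2, 5)): [2, 3, 4, 1, 5, 0]
After 12 (rotate_left(0, 2, k=1)): [3, 4, 2, 1, 5, 0]
After 13 (reverse(3, 4)): [3, 4, 2, 5, 1, 0]

Answer: [3, 4, 2, 5, 1, 0]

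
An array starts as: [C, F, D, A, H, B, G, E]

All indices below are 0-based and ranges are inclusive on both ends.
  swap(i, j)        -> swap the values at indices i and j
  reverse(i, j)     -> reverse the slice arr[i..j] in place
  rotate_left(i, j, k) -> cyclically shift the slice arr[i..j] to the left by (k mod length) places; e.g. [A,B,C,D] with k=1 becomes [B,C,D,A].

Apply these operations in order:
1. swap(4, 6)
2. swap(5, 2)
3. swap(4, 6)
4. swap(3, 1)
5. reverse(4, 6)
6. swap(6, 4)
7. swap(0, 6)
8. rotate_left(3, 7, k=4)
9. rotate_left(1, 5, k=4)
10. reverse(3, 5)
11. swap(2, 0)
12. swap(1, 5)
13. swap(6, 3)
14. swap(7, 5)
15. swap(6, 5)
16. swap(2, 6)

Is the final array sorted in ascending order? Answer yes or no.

Answer: yes

Derivation:
After 1 (swap(4, 6)): [C, F, D, A, G, B, H, E]
After 2 (swap(5, 2)): [C, F, B, A, G, D, H, E]
After 3 (swap(4, 6)): [C, F, B, A, H, D, G, E]
After 4 (swap(3, 1)): [C, A, B, F, H, D, G, E]
After 5 (reverse(4, 6)): [C, A, B, F, G, D, H, E]
After 6 (swap(6, 4)): [C, A, B, F, H, D, G, E]
After 7 (swap(0, 6)): [G, A, B, F, H, D, C, E]
After 8 (rotate_left(3, 7, k=4)): [G, A, B, E, F, H, D, C]
After 9 (rotate_left(1, 5, k=4)): [G, H, A, B, E, F, D, C]
After 10 (reverse(3, 5)): [G, H, A, F, E, B, D, C]
After 11 (swap(2, 0)): [A, H, G, F, E, B, D, C]
After 12 (swap(1, 5)): [A, B, G, F, E, H, D, C]
After 13 (swap(6, 3)): [A, B, G, D, E, H, F, C]
After 14 (swap(7, 5)): [A, B, G, D, E, C, F, H]
After 15 (swap(6, 5)): [A, B, G, D, E, F, C, H]
After 16 (swap(2, 6)): [A, B, C, D, E, F, G, H]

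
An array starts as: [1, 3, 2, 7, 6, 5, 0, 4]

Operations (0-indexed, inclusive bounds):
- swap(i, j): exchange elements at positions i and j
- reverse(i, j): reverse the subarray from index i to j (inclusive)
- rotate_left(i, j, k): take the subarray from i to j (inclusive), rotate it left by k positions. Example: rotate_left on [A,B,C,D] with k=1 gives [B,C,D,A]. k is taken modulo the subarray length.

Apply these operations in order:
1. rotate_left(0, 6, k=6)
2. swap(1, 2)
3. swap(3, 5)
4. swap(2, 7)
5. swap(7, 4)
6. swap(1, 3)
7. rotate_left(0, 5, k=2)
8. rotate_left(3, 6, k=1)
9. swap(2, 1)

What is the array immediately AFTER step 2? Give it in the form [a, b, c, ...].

After 1 (rotate_left(0, 6, k=6)): [0, 1, 3, 2, 7, 6, 5, 4]
After 2 (swap(1, 2)): [0, 3, 1, 2, 7, 6, 5, 4]

Answer: [0, 3, 1, 2, 7, 6, 5, 4]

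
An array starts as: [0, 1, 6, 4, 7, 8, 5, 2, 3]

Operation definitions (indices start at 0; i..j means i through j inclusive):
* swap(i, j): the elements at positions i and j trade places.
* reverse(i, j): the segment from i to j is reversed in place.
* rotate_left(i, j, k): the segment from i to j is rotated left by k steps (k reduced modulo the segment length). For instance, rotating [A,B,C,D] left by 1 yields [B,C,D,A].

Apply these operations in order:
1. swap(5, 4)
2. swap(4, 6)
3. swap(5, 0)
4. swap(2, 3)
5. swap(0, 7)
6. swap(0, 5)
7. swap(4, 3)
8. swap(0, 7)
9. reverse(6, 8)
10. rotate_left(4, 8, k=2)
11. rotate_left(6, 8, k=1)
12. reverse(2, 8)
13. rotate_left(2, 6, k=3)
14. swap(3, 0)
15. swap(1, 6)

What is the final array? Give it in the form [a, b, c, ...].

After 1 (swap(5, 4)): [0, 1, 6, 4, 8, 7, 5, 2, 3]
After 2 (swap(4, 6)): [0, 1, 6, 4, 5, 7, 8, 2, 3]
After 3 (swap(5, 0)): [7, 1, 6, 4, 5, 0, 8, 2, 3]
After 4 (swap(2, 3)): [7, 1, 4, 6, 5, 0, 8, 2, 3]
After 5 (swap(0, 7)): [2, 1, 4, 6, 5, 0, 8, 7, 3]
After 6 (swap(0, 5)): [0, 1, 4, 6, 5, 2, 8, 7, 3]
After 7 (swap(4, 3)): [0, 1, 4, 5, 6, 2, 8, 7, 3]
After 8 (swap(0, 7)): [7, 1, 4, 5, 6, 2, 8, 0, 3]
After 9 (reverse(6, 8)): [7, 1, 4, 5, 6, 2, 3, 0, 8]
After 10 (rotate_left(4, 8, k=2)): [7, 1, 4, 5, 3, 0, 8, 6, 2]
After 11 (rotate_left(6, 8, k=1)): [7, 1, 4, 5, 3, 0, 6, 2, 8]
After 12 (reverse(2, 8)): [7, 1, 8, 2, 6, 0, 3, 5, 4]
After 13 (rotate_left(2, 6, k=3)): [7, 1, 0, 3, 8, 2, 6, 5, 4]
After 14 (swap(3, 0)): [3, 1, 0, 7, 8, 2, 6, 5, 4]
After 15 (swap(1, 6)): [3, 6, 0, 7, 8, 2, 1, 5, 4]

Answer: [3, 6, 0, 7, 8, 2, 1, 5, 4]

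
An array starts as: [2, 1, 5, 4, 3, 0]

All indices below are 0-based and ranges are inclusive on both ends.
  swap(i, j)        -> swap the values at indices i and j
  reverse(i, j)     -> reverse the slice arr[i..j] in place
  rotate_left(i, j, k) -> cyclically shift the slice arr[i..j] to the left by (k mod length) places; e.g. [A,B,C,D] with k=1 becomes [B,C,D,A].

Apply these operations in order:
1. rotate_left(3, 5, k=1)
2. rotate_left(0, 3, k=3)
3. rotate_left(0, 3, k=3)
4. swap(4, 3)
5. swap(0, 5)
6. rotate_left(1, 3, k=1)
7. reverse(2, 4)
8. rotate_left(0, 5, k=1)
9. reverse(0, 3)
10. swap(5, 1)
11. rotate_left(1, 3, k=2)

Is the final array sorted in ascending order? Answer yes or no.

Answer: no

Derivation:
After 1 (rotate_left(3, 5, k=1)): [2, 1, 5, 3, 0, 4]
After 2 (rotate_left(0, 3, k=3)): [3, 2, 1, 5, 0, 4]
After 3 (rotate_left(0, 3, k=3)): [5, 3, 2, 1, 0, 4]
After 4 (swap(4, 3)): [5, 3, 2, 0, 1, 4]
After 5 (swap(0, 5)): [4, 3, 2, 0, 1, 5]
After 6 (rotate_left(1, 3, k=1)): [4, 2, 0, 3, 1, 5]
After 7 (reverse(2, 4)): [4, 2, 1, 3, 0, 5]
After 8 (rotate_left(0, 5, k=1)): [2, 1, 3, 0, 5, 4]
After 9 (reverse(0, 3)): [0, 3, 1, 2, 5, 4]
After 10 (swap(5, 1)): [0, 4, 1, 2, 5, 3]
After 11 (rotate_left(1, 3, k=2)): [0, 2, 4, 1, 5, 3]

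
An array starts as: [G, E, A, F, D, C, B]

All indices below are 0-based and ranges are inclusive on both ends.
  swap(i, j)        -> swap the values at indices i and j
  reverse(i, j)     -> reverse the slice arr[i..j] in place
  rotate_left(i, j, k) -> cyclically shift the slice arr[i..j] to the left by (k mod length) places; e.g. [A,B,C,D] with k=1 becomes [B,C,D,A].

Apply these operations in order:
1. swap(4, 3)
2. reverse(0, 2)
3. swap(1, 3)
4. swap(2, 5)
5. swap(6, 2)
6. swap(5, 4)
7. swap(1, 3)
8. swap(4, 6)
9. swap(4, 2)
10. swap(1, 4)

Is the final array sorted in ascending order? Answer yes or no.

After 1 (swap(4, 3)): [G, E, A, D, F, C, B]
After 2 (reverse(0, 2)): [A, E, G, D, F, C, B]
After 3 (swap(1, 3)): [A, D, G, E, F, C, B]
After 4 (swap(2, 5)): [A, D, C, E, F, G, B]
After 5 (swap(6, 2)): [A, D, B, E, F, G, C]
After 6 (swap(5, 4)): [A, D, B, E, G, F, C]
After 7 (swap(1, 3)): [A, E, B, D, G, F, C]
After 8 (swap(4, 6)): [A, E, B, D, C, F, G]
After 9 (swap(4, 2)): [A, E, C, D, B, F, G]
After 10 (swap(1, 4)): [A, B, C, D, E, F, G]

Answer: yes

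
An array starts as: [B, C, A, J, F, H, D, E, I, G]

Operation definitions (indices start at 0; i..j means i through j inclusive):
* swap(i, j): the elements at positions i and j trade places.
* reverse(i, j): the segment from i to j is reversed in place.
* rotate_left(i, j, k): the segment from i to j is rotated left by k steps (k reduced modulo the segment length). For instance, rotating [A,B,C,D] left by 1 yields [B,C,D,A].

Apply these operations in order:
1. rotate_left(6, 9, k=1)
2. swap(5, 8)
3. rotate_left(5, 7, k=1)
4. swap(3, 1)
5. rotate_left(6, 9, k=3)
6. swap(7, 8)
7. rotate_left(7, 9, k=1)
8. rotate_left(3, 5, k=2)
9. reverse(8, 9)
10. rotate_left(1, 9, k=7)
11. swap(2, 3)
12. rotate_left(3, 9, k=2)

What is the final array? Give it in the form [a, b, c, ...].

After 1 (rotate_left(6, 9, k=1)): [B, C, A, J, F, H, E, I, G, D]
After 2 (swap(5, 8)): [B, C, A, J, F, G, E, I, H, D]
After 3 (rotate_left(5, 7, k=1)): [B, C, A, J, F, E, I, G, H, D]
After 4 (swap(3, 1)): [B, J, A, C, F, E, I, G, H, D]
After 5 (rotate_left(6, 9, k=3)): [B, J, A, C, F, E, D, I, G, H]
After 6 (swap(7, 8)): [B, J, A, C, F, E, D, G, I, H]
After 7 (rotate_left(7, 9, k=1)): [B, J, A, C, F, E, D, I, H, G]
After 8 (rotate_left(3, 5, k=2)): [B, J, A, E, C, F, D, I, H, G]
After 9 (reverse(8, 9)): [B, J, A, E, C, F, D, I, G, H]
After 10 (rotate_left(1, 9, k=7)): [B, G, H, J, A, E, C, F, D, I]
After 11 (swap(2, 3)): [B, G, J, H, A, E, C, F, D, I]
After 12 (rotate_left(3, 9, k=2)): [B, G, J, E, C, F, D, I, H, A]

Answer: [B, G, J, E, C, F, D, I, H, A]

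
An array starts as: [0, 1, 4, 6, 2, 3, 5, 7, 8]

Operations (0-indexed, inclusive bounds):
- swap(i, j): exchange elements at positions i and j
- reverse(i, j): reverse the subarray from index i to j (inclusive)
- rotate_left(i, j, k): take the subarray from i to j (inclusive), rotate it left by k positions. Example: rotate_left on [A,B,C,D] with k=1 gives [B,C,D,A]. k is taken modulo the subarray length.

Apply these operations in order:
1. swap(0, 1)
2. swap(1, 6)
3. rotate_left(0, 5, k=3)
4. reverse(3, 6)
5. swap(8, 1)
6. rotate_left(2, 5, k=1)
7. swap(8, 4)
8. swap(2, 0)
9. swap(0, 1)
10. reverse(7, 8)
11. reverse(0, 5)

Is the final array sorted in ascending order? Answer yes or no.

After 1 (swap(0, 1)): [1, 0, 4, 6, 2, 3, 5, 7, 8]
After 2 (swap(1, 6)): [1, 5, 4, 6, 2, 3, 0, 7, 8]
After 3 (rotate_left(0, 5, k=3)): [6, 2, 3, 1, 5, 4, 0, 7, 8]
After 4 (reverse(3, 6)): [6, 2, 3, 0, 4, 5, 1, 7, 8]
After 5 (swap(8, 1)): [6, 8, 3, 0, 4, 5, 1, 7, 2]
After 6 (rotate_left(2, 5, k=1)): [6, 8, 0, 4, 5, 3, 1, 7, 2]
After 7 (swap(8, 4)): [6, 8, 0, 4, 2, 3, 1, 7, 5]
After 8 (swap(2, 0)): [0, 8, 6, 4, 2, 3, 1, 7, 5]
After 9 (swap(0, 1)): [8, 0, 6, 4, 2, 3, 1, 7, 5]
After 10 (reverse(7, 8)): [8, 0, 6, 4, 2, 3, 1, 5, 7]
After 11 (reverse(0, 5)): [3, 2, 4, 6, 0, 8, 1, 5, 7]

Answer: no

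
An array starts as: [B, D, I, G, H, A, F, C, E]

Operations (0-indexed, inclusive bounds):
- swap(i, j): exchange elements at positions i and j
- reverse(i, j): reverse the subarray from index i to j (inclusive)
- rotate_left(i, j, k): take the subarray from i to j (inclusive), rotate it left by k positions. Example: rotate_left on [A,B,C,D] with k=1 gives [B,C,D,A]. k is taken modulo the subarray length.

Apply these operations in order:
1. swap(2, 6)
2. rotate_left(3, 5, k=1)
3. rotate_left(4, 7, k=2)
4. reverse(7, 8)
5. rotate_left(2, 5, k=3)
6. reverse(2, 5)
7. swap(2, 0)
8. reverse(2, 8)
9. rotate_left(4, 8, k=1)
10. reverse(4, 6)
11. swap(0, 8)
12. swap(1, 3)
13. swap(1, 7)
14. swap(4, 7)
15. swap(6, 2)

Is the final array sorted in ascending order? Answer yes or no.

Answer: yes

Derivation:
After 1 (swap(2, 6)): [B, D, F, G, H, A, I, C, E]
After 2 (rotate_left(3, 5, k=1)): [B, D, F, H, A, G, I, C, E]
After 3 (rotate_left(4, 7, k=2)): [B, D, F, H, I, C, A, G, E]
After 4 (reverse(7, 8)): [B, D, F, H, I, C, A, E, G]
After 5 (rotate_left(2, 5, k=3)): [B, D, C, F, H, I, A, E, G]
After 6 (reverse(2, 5)): [B, D, I, H, F, C, A, E, G]
After 7 (swap(2, 0)): [I, D, B, H, F, C, A, E, G]
After 8 (reverse(2, 8)): [I, D, G, E, A, C, F, H, B]
After 9 (rotate_left(4, 8, k=1)): [I, D, G, E, C, F, H, B, A]
After 10 (reverse(4, 6)): [I, D, G, E, H, F, C, B, A]
After 11 (swap(0, 8)): [A, D, G, E, H, F, C, B, I]
After 12 (swap(1, 3)): [A, E, G, D, H, F, C, B, I]
After 13 (swap(1, 7)): [A, B, G, D, H, F, C, E, I]
After 14 (swap(4, 7)): [A, B, G, D, E, F, C, H, I]
After 15 (swap(6, 2)): [A, B, C, D, E, F, G, H, I]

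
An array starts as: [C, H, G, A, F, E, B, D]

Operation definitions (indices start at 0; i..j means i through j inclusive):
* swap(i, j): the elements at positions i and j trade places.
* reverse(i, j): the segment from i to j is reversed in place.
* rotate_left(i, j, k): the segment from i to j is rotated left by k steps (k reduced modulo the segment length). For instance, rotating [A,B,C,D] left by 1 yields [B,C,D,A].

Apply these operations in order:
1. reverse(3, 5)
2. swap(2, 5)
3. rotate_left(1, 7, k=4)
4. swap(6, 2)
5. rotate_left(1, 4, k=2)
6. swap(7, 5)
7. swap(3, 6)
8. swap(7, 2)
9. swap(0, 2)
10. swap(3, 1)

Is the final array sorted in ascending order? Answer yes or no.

Answer: yes

Derivation:
After 1 (reverse(3, 5)): [C, H, G, E, F, A, B, D]
After 2 (swap(2, 5)): [C, H, A, E, F, G, B, D]
After 3 (rotate_left(1, 7, k=4)): [C, G, B, D, H, A, E, F]
After 4 (swap(6, 2)): [C, G, E, D, H, A, B, F]
After 5 (rotate_left(1, 4, k=2)): [C, D, H, G, E, A, B, F]
After 6 (swap(7, 5)): [C, D, H, G, E, F, B, A]
After 7 (swap(3, 6)): [C, D, H, B, E, F, G, A]
After 8 (swap(7, 2)): [C, D, A, B, E, F, G, H]
After 9 (swap(0, 2)): [A, D, C, B, E, F, G, H]
After 10 (swap(3, 1)): [A, B, C, D, E, F, G, H]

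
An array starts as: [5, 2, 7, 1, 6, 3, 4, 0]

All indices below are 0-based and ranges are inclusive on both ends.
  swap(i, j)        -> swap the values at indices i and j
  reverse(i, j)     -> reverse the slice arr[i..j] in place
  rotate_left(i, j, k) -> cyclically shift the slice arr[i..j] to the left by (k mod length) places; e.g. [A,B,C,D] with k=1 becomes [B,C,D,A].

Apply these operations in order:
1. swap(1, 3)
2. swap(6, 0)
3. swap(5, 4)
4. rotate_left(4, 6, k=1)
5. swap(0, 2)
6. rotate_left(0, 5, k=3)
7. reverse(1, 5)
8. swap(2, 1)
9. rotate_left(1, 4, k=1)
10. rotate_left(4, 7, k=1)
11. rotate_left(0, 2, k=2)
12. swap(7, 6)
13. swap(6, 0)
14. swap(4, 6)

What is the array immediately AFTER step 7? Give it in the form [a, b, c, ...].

After 1 (swap(1, 3)): [5, 1, 7, 2, 6, 3, 4, 0]
After 2 (swap(6, 0)): [4, 1, 7, 2, 6, 3, 5, 0]
After 3 (swap(5, 4)): [4, 1, 7, 2, 3, 6, 5, 0]
After 4 (rotate_left(4, 6, k=1)): [4, 1, 7, 2, 6, 5, 3, 0]
After 5 (swap(0, 2)): [7, 1, 4, 2, 6, 5, 3, 0]
After 6 (rotate_left(0, 5, k=3)): [2, 6, 5, 7, 1, 4, 3, 0]
After 7 (reverse(1, 5)): [2, 4, 1, 7, 5, 6, 3, 0]

Answer: [2, 4, 1, 7, 5, 6, 3, 0]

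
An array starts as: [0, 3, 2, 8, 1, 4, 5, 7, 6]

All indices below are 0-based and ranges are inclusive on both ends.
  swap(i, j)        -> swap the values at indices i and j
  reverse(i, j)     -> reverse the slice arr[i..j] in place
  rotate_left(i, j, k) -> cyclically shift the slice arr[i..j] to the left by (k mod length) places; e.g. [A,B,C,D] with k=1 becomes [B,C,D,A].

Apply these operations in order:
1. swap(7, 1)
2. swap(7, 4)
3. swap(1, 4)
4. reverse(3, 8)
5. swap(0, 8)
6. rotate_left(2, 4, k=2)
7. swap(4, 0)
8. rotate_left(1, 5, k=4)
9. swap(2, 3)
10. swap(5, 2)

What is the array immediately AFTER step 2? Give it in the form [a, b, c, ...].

After 1 (swap(7, 1)): [0, 7, 2, 8, 1, 4, 5, 3, 6]
After 2 (swap(7, 4)): [0, 7, 2, 8, 3, 4, 5, 1, 6]

Answer: [0, 7, 2, 8, 3, 4, 5, 1, 6]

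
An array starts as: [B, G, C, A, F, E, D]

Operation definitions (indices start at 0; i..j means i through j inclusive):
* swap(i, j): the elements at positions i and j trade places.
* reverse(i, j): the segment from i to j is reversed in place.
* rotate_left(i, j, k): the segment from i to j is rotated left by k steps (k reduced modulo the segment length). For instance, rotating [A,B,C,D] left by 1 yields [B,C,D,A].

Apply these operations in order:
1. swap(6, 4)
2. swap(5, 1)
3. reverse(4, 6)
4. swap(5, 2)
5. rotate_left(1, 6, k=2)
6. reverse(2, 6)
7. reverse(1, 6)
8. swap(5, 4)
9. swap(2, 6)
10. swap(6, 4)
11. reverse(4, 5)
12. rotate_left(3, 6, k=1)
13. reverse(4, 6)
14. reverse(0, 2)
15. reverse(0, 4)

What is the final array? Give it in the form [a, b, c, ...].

Answer: [D, E, B, F, A, G, C]

Derivation:
After 1 (swap(6, 4)): [B, G, C, A, D, E, F]
After 2 (swap(5, 1)): [B, E, C, A, D, G, F]
After 3 (reverse(4, 6)): [B, E, C, A, F, G, D]
After 4 (swap(5, 2)): [B, E, G, A, F, C, D]
After 5 (rotate_left(1, 6, k=2)): [B, A, F, C, D, E, G]
After 6 (reverse(2, 6)): [B, A, G, E, D, C, F]
After 7 (reverse(1, 6)): [B, F, C, D, E, G, A]
After 8 (swap(5, 4)): [B, F, C, D, G, E, A]
After 9 (swap(2, 6)): [B, F, A, D, G, E, C]
After 10 (swap(6, 4)): [B, F, A, D, C, E, G]
After 11 (reverse(4, 5)): [B, F, A, D, E, C, G]
After 12 (rotate_left(3, 6, k=1)): [B, F, A, E, C, G, D]
After 13 (reverse(4, 6)): [B, F, A, E, D, G, C]
After 14 (reverse(0, 2)): [A, F, B, E, D, G, C]
After 15 (reverse(0, 4)): [D, E, B, F, A, G, C]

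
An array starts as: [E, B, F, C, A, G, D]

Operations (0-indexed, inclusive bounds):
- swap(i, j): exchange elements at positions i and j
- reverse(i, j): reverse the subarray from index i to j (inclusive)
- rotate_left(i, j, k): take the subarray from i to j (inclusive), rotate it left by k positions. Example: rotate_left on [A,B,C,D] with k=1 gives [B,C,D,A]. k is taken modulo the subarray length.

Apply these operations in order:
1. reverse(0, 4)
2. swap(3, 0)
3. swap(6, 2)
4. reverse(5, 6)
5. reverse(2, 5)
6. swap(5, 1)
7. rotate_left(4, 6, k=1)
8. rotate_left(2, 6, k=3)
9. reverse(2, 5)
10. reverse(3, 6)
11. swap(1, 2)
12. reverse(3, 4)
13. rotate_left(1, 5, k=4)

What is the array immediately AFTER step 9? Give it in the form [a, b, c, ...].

Answer: [B, D, E, F, A, G, C]

Derivation:
After 1 (reverse(0, 4)): [A, C, F, B, E, G, D]
After 2 (swap(3, 0)): [B, C, F, A, E, G, D]
After 3 (swap(6, 2)): [B, C, D, A, E, G, F]
After 4 (reverse(5, 6)): [B, C, D, A, E, F, G]
After 5 (reverse(2, 5)): [B, C, F, E, A, D, G]
After 6 (swap(5, 1)): [B, D, F, E, A, C, G]
After 7 (rotate_left(4, 6, k=1)): [B, D, F, E, C, G, A]
After 8 (rotate_left(2, 6, k=3)): [B, D, G, A, F, E, C]
After 9 (reverse(2, 5)): [B, D, E, F, A, G, C]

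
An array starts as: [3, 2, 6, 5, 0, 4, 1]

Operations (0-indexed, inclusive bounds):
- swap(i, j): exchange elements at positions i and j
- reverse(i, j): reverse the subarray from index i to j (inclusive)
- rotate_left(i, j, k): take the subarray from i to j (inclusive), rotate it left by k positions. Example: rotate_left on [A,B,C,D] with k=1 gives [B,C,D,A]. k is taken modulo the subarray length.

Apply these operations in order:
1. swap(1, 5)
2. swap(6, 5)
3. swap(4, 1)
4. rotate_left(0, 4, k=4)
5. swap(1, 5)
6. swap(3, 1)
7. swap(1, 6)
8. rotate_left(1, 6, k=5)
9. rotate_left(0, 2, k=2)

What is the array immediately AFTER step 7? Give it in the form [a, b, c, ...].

After 1 (swap(1, 5)): [3, 4, 6, 5, 0, 2, 1]
After 2 (swap(6, 5)): [3, 4, 6, 5, 0, 1, 2]
After 3 (swap(4, 1)): [3, 0, 6, 5, 4, 1, 2]
After 4 (rotate_left(0, 4, k=4)): [4, 3, 0, 6, 5, 1, 2]
After 5 (swap(1, 5)): [4, 1, 0, 6, 5, 3, 2]
After 6 (swap(3, 1)): [4, 6, 0, 1, 5, 3, 2]
After 7 (swap(1, 6)): [4, 2, 0, 1, 5, 3, 6]

Answer: [4, 2, 0, 1, 5, 3, 6]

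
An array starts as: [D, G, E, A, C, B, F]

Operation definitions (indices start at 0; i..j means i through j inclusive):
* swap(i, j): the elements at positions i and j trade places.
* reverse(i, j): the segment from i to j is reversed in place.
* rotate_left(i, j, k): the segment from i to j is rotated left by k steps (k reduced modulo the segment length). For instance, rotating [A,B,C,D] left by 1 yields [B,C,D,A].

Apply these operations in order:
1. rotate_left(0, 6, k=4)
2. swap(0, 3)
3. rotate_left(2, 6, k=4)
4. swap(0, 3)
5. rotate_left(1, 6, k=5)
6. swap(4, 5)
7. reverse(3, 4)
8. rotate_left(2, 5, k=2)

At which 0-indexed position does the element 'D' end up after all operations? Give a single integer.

Answer: 3

Derivation:
After 1 (rotate_left(0, 6, k=4)): [C, B, F, D, G, E, A]
After 2 (swap(0, 3)): [D, B, F, C, G, E, A]
After 3 (rotate_left(2, 6, k=4)): [D, B, A, F, C, G, E]
After 4 (swap(0, 3)): [F, B, A, D, C, G, E]
After 5 (rotate_left(1, 6, k=5)): [F, E, B, A, D, C, G]
After 6 (swap(4, 5)): [F, E, B, A, C, D, G]
After 7 (reverse(3, 4)): [F, E, B, C, A, D, G]
After 8 (rotate_left(2, 5, k=2)): [F, E, A, D, B, C, G]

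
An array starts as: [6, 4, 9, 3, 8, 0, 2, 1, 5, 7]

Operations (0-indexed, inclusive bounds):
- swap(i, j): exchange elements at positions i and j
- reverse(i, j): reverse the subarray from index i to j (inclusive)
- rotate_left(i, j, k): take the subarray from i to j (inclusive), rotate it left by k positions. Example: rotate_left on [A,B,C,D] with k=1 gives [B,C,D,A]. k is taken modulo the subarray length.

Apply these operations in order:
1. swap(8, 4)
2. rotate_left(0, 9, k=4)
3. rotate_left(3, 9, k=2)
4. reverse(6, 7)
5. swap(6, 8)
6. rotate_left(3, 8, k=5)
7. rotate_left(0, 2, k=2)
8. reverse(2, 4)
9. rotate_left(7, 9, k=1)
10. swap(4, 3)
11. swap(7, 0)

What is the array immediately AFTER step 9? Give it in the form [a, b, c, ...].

Answer: [2, 5, 7, 3, 0, 6, 4, 9, 8, 1]

Derivation:
After 1 (swap(8, 4)): [6, 4, 9, 3, 5, 0, 2, 1, 8, 7]
After 2 (rotate_left(0, 9, k=4)): [5, 0, 2, 1, 8, 7, 6, 4, 9, 3]
After 3 (rotate_left(3, 9, k=2)): [5, 0, 2, 7, 6, 4, 9, 3, 1, 8]
After 4 (reverse(6, 7)): [5, 0, 2, 7, 6, 4, 3, 9, 1, 8]
After 5 (swap(6, 8)): [5, 0, 2, 7, 6, 4, 1, 9, 3, 8]
After 6 (rotate_left(3, 8, k=5)): [5, 0, 2, 3, 7, 6, 4, 1, 9, 8]
After 7 (rotate_left(0, 2, k=2)): [2, 5, 0, 3, 7, 6, 4, 1, 9, 8]
After 8 (reverse(2, 4)): [2, 5, 7, 3, 0, 6, 4, 1, 9, 8]
After 9 (rotate_left(7, 9, k=1)): [2, 5, 7, 3, 0, 6, 4, 9, 8, 1]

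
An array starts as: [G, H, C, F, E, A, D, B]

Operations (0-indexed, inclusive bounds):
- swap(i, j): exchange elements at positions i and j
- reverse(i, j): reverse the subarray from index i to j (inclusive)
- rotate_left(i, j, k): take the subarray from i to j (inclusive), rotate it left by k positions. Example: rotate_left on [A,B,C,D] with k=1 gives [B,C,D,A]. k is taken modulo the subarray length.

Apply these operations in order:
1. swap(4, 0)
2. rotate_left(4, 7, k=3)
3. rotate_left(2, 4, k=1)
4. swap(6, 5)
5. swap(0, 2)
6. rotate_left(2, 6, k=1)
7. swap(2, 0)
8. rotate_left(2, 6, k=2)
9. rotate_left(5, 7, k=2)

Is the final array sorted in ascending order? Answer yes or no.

Answer: no

Derivation:
After 1 (swap(4, 0)): [E, H, C, F, G, A, D, B]
After 2 (rotate_left(4, 7, k=3)): [E, H, C, F, B, G, A, D]
After 3 (rotate_left(2, 4, k=1)): [E, H, F, B, C, G, A, D]
After 4 (swap(6, 5)): [E, H, F, B, C, A, G, D]
After 5 (swap(0, 2)): [F, H, E, B, C, A, G, D]
After 6 (rotate_left(2, 6, k=1)): [F, H, B, C, A, G, E, D]
After 7 (swap(2, 0)): [B, H, F, C, A, G, E, D]
After 8 (rotate_left(2, 6, k=2)): [B, H, A, G, E, F, C, D]
After 9 (rotate_left(5, 7, k=2)): [B, H, A, G, E, D, F, C]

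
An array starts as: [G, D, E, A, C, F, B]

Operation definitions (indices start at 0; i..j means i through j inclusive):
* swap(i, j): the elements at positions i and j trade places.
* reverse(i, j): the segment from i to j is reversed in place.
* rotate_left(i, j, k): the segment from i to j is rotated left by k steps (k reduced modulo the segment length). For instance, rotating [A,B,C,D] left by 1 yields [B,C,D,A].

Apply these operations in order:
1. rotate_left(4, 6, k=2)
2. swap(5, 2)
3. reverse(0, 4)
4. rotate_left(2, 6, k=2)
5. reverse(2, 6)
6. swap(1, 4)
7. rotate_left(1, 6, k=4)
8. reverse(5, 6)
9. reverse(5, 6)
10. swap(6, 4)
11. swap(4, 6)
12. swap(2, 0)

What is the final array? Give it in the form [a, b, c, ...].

After 1 (rotate_left(4, 6, k=2)): [G, D, E, A, B, C, F]
After 2 (swap(5, 2)): [G, D, C, A, B, E, F]
After 3 (reverse(0, 4)): [B, A, C, D, G, E, F]
After 4 (rotate_left(2, 6, k=2)): [B, A, G, E, F, C, D]
After 5 (reverse(2, 6)): [B, A, D, C, F, E, G]
After 6 (swap(1, 4)): [B, F, D, C, A, E, G]
After 7 (rotate_left(1, 6, k=4)): [B, E, G, F, D, C, A]
After 8 (reverse(5, 6)): [B, E, G, F, D, A, C]
After 9 (reverse(5, 6)): [B, E, G, F, D, C, A]
After 10 (swap(6, 4)): [B, E, G, F, A, C, D]
After 11 (swap(4, 6)): [B, E, G, F, D, C, A]
After 12 (swap(2, 0)): [G, E, B, F, D, C, A]

Answer: [G, E, B, F, D, C, A]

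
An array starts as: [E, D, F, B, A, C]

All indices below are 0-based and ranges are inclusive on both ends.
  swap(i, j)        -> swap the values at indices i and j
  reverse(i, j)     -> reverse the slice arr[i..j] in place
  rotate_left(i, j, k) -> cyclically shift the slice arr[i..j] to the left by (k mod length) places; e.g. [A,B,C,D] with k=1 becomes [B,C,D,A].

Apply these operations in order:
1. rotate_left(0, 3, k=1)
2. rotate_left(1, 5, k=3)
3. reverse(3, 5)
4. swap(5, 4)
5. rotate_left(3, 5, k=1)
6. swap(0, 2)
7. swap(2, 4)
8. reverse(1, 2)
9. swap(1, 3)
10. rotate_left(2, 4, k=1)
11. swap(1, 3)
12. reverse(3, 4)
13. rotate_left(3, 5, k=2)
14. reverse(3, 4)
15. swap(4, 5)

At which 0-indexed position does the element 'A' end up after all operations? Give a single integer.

Answer: 3

Derivation:
After 1 (rotate_left(0, 3, k=1)): [D, F, B, E, A, C]
After 2 (rotate_left(1, 5, k=3)): [D, A, C, F, B, E]
After 3 (reverse(3, 5)): [D, A, C, E, B, F]
After 4 (swap(5, 4)): [D, A, C, E, F, B]
After 5 (rotate_left(3, 5, k=1)): [D, A, C, F, B, E]
After 6 (swap(0, 2)): [C, A, D, F, B, E]
After 7 (swap(2, 4)): [C, A, B, F, D, E]
After 8 (reverse(1, 2)): [C, B, A, F, D, E]
After 9 (swap(1, 3)): [C, F, A, B, D, E]
After 10 (rotate_left(2, 4, k=1)): [C, F, B, D, A, E]
After 11 (swap(1, 3)): [C, D, B, F, A, E]
After 12 (reverse(3, 4)): [C, D, B, A, F, E]
After 13 (rotate_left(3, 5, k=2)): [C, D, B, E, A, F]
After 14 (reverse(3, 4)): [C, D, B, A, E, F]
After 15 (swap(4, 5)): [C, D, B, A, F, E]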